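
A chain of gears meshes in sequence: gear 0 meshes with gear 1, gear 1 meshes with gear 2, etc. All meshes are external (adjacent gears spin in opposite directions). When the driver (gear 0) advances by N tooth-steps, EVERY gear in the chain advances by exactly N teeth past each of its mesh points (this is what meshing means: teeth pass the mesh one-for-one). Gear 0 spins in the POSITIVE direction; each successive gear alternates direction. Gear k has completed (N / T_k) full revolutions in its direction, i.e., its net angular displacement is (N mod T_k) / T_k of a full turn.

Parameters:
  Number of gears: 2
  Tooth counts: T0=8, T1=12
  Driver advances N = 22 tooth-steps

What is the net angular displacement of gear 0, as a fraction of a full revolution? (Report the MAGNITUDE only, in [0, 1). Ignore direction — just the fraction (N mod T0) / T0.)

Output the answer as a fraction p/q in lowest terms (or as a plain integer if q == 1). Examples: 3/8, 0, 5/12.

Chain of 2 gears, tooth counts: [8, 12]
  gear 0: T0=8, direction=positive, advance = 22 mod 8 = 6 teeth = 6/8 turn
  gear 1: T1=12, direction=negative, advance = 22 mod 12 = 10 teeth = 10/12 turn
Gear 0: 22 mod 8 = 6
Fraction = 6 / 8 = 3/4 (gcd(6,8)=2) = 3/4

Answer: 3/4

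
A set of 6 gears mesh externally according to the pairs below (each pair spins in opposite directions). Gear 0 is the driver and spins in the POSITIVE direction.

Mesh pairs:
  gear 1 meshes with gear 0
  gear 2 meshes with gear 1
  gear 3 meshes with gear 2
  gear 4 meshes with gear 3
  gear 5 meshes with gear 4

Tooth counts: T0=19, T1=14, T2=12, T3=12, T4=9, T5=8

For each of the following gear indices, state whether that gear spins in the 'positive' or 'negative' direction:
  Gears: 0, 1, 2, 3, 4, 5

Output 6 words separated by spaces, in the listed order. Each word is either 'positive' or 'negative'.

Gear 0 (driver): positive (depth 0)
  gear 1: meshes with gear 0 -> depth 1 -> negative (opposite of gear 0)
  gear 2: meshes with gear 1 -> depth 2 -> positive (opposite of gear 1)
  gear 3: meshes with gear 2 -> depth 3 -> negative (opposite of gear 2)
  gear 4: meshes with gear 3 -> depth 4 -> positive (opposite of gear 3)
  gear 5: meshes with gear 4 -> depth 5 -> negative (opposite of gear 4)
Queried indices 0, 1, 2, 3, 4, 5 -> positive, negative, positive, negative, positive, negative

Answer: positive negative positive negative positive negative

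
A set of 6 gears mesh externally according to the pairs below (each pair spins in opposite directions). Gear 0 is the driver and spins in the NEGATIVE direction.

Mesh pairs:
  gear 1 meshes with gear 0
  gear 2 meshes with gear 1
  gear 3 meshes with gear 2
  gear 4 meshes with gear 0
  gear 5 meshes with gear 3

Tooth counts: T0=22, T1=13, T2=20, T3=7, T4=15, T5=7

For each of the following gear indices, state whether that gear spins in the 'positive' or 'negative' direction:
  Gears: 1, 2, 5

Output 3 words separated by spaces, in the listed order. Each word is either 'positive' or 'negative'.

Answer: positive negative negative

Derivation:
Gear 0 (driver): negative (depth 0)
  gear 1: meshes with gear 0 -> depth 1 -> positive (opposite of gear 0)
  gear 2: meshes with gear 1 -> depth 2 -> negative (opposite of gear 1)
  gear 3: meshes with gear 2 -> depth 3 -> positive (opposite of gear 2)
  gear 4: meshes with gear 0 -> depth 1 -> positive (opposite of gear 0)
  gear 5: meshes with gear 3 -> depth 4 -> negative (opposite of gear 3)
Queried indices 1, 2, 5 -> positive, negative, negative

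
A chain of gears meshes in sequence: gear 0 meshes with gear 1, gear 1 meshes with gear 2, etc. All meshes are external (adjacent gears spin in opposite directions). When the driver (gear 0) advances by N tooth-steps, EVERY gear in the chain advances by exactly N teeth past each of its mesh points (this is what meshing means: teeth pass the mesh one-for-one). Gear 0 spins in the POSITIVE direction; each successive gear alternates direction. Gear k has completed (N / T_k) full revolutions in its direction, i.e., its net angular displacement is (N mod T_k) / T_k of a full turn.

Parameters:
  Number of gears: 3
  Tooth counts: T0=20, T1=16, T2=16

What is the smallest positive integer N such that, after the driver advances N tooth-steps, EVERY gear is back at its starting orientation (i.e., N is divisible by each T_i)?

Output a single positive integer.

Answer: 80

Derivation:
Gear k returns to start when N is a multiple of T_k.
All gears at start simultaneously when N is a common multiple of [20, 16, 16]; the smallest such N is lcm(20, 16, 16).
Start: lcm = T0 = 20
Fold in T1=16: gcd(20, 16) = 4; lcm(20, 16) = 20 * 16 / 4 = 320 / 4 = 80
Fold in T2=16: gcd(80, 16) = 16; lcm(80, 16) = 80 * 16 / 16 = 1280 / 16 = 80
Full cycle length = 80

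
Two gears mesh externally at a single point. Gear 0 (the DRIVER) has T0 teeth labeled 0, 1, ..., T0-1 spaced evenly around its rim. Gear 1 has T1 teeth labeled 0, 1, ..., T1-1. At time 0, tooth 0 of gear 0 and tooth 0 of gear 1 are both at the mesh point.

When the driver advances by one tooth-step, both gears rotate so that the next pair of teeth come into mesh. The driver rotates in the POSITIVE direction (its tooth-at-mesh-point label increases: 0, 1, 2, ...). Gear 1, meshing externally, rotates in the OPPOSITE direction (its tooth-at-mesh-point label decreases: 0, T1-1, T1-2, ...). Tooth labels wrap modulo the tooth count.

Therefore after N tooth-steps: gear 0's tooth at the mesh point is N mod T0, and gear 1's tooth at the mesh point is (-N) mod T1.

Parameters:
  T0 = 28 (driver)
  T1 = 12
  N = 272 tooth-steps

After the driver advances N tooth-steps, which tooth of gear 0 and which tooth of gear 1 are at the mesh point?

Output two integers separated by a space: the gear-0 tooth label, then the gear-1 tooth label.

Gear 0 (driver, T0=28): tooth at mesh = N mod T0
  272 = 9 * 28 + 20, so 272 mod 28 = 20
  gear 0 tooth = 20
Gear 1 (driven, T1=12): tooth at mesh = (-N) mod T1
  272 = 22 * 12 + 8, so 272 mod 12 = 8
  (-272) mod 12 = (-8) mod 12 = 12 - 8 = 4
Mesh after 272 steps: gear-0 tooth 20 meets gear-1 tooth 4

Answer: 20 4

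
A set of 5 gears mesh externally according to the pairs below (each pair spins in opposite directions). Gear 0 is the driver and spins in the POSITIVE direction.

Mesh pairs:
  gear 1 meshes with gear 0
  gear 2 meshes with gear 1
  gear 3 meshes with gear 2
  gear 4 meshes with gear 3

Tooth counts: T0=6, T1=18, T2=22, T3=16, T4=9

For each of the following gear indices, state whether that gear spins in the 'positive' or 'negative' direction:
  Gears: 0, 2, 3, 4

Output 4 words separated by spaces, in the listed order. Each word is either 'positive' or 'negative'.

Gear 0 (driver): positive (depth 0)
  gear 1: meshes with gear 0 -> depth 1 -> negative (opposite of gear 0)
  gear 2: meshes with gear 1 -> depth 2 -> positive (opposite of gear 1)
  gear 3: meshes with gear 2 -> depth 3 -> negative (opposite of gear 2)
  gear 4: meshes with gear 3 -> depth 4 -> positive (opposite of gear 3)
Queried indices 0, 2, 3, 4 -> positive, positive, negative, positive

Answer: positive positive negative positive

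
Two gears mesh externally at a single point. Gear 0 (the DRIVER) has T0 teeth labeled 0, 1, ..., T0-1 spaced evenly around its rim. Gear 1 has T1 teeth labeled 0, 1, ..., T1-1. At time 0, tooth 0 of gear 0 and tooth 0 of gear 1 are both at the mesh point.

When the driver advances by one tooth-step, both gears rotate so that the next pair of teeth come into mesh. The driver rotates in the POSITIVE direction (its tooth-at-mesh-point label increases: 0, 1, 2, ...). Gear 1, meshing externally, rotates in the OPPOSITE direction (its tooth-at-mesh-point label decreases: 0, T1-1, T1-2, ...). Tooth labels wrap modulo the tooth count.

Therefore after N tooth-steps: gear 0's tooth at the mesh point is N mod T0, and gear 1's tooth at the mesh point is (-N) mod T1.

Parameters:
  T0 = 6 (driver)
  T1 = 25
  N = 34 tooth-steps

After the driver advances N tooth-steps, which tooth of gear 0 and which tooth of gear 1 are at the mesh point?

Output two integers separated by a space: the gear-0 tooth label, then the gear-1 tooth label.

Answer: 4 16

Derivation:
Gear 0 (driver, T0=6): tooth at mesh = N mod T0
  34 = 5 * 6 + 4, so 34 mod 6 = 4
  gear 0 tooth = 4
Gear 1 (driven, T1=25): tooth at mesh = (-N) mod T1
  34 = 1 * 25 + 9, so 34 mod 25 = 9
  (-34) mod 25 = (-9) mod 25 = 25 - 9 = 16
Mesh after 34 steps: gear-0 tooth 4 meets gear-1 tooth 16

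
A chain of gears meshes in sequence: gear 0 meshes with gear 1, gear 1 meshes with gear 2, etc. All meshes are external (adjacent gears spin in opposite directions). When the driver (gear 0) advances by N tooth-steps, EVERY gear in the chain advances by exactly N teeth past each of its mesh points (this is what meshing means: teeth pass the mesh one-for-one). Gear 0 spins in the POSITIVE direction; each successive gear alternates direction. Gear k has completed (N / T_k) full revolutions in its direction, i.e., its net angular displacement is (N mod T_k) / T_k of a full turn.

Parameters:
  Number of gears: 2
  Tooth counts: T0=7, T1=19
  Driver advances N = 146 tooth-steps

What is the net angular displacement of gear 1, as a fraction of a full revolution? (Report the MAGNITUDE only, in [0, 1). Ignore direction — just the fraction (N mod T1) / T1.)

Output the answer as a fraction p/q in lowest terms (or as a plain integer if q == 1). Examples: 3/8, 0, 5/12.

Chain of 2 gears, tooth counts: [7, 19]
  gear 0: T0=7, direction=positive, advance = 146 mod 7 = 6 teeth = 6/7 turn
  gear 1: T1=19, direction=negative, advance = 146 mod 19 = 13 teeth = 13/19 turn
Gear 1: 146 mod 19 = 13
Fraction = 13 / 19 = 13/19 (gcd(13,19)=1) = 13/19

Answer: 13/19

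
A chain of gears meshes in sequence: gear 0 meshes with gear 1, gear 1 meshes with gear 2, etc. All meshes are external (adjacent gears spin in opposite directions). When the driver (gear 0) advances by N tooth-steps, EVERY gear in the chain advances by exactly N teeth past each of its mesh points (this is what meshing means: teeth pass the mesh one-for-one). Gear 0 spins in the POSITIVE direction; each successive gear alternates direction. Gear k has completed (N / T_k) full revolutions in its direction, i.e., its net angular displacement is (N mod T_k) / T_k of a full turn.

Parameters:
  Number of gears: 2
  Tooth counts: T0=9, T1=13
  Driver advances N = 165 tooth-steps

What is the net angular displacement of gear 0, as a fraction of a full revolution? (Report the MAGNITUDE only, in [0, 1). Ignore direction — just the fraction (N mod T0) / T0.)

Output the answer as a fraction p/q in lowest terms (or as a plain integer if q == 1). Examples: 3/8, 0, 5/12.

Answer: 1/3

Derivation:
Chain of 2 gears, tooth counts: [9, 13]
  gear 0: T0=9, direction=positive, advance = 165 mod 9 = 3 teeth = 3/9 turn
  gear 1: T1=13, direction=negative, advance = 165 mod 13 = 9 teeth = 9/13 turn
Gear 0: 165 mod 9 = 3
Fraction = 3 / 9 = 1/3 (gcd(3,9)=3) = 1/3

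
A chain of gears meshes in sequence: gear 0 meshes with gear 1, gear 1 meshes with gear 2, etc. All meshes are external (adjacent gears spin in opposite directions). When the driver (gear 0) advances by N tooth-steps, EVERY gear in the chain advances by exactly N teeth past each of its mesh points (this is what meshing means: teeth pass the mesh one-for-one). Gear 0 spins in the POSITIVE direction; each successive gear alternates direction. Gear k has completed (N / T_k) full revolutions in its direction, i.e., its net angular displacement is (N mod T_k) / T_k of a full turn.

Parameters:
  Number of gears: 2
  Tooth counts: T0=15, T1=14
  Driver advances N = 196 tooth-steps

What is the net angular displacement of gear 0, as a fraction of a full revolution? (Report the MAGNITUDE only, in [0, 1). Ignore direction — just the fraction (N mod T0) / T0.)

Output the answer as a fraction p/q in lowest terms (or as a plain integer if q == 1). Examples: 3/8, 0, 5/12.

Answer: 1/15

Derivation:
Chain of 2 gears, tooth counts: [15, 14]
  gear 0: T0=15, direction=positive, advance = 196 mod 15 = 1 teeth = 1/15 turn
  gear 1: T1=14, direction=negative, advance = 196 mod 14 = 0 teeth = 0/14 turn
Gear 0: 196 mod 15 = 1
Fraction = 1 / 15 = 1/15 (gcd(1,15)=1) = 1/15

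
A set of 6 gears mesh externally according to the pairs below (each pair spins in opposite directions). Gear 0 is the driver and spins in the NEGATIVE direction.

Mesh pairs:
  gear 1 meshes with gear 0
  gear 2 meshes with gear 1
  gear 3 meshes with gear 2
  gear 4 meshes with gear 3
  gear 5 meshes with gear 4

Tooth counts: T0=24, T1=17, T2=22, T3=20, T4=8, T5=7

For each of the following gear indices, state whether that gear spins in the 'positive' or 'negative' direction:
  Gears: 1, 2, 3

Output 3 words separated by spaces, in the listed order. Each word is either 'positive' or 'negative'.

Answer: positive negative positive

Derivation:
Gear 0 (driver): negative (depth 0)
  gear 1: meshes with gear 0 -> depth 1 -> positive (opposite of gear 0)
  gear 2: meshes with gear 1 -> depth 2 -> negative (opposite of gear 1)
  gear 3: meshes with gear 2 -> depth 3 -> positive (opposite of gear 2)
  gear 4: meshes with gear 3 -> depth 4 -> negative (opposite of gear 3)
  gear 5: meshes with gear 4 -> depth 5 -> positive (opposite of gear 4)
Queried indices 1, 2, 3 -> positive, negative, positive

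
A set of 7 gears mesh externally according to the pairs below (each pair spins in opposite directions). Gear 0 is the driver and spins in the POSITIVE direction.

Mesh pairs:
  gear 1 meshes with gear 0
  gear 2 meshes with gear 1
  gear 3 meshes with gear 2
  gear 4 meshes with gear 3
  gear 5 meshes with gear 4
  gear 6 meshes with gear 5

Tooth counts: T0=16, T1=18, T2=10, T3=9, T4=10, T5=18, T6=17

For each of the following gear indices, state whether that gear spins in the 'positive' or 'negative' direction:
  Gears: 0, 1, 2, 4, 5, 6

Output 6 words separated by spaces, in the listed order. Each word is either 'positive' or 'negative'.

Gear 0 (driver): positive (depth 0)
  gear 1: meshes with gear 0 -> depth 1 -> negative (opposite of gear 0)
  gear 2: meshes with gear 1 -> depth 2 -> positive (opposite of gear 1)
  gear 3: meshes with gear 2 -> depth 3 -> negative (opposite of gear 2)
  gear 4: meshes with gear 3 -> depth 4 -> positive (opposite of gear 3)
  gear 5: meshes with gear 4 -> depth 5 -> negative (opposite of gear 4)
  gear 6: meshes with gear 5 -> depth 6 -> positive (opposite of gear 5)
Queried indices 0, 1, 2, 4, 5, 6 -> positive, negative, positive, positive, negative, positive

Answer: positive negative positive positive negative positive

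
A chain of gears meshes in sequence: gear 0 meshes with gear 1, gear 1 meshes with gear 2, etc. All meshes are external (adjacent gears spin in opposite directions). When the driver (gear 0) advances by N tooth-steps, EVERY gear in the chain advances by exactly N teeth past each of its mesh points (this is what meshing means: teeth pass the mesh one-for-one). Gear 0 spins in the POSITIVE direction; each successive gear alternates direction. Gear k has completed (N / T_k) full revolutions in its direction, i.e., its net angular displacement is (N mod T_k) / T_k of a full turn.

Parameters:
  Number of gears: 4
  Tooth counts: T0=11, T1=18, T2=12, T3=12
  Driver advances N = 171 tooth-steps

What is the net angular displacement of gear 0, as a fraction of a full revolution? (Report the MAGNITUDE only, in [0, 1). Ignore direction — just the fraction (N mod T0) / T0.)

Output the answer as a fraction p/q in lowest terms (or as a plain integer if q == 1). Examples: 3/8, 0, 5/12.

Answer: 6/11

Derivation:
Chain of 4 gears, tooth counts: [11, 18, 12, 12]
  gear 0: T0=11, direction=positive, advance = 171 mod 11 = 6 teeth = 6/11 turn
  gear 1: T1=18, direction=negative, advance = 171 mod 18 = 9 teeth = 9/18 turn
  gear 2: T2=12, direction=positive, advance = 171 mod 12 = 3 teeth = 3/12 turn
  gear 3: T3=12, direction=negative, advance = 171 mod 12 = 3 teeth = 3/12 turn
Gear 0: 171 mod 11 = 6
Fraction = 6 / 11 = 6/11 (gcd(6,11)=1) = 6/11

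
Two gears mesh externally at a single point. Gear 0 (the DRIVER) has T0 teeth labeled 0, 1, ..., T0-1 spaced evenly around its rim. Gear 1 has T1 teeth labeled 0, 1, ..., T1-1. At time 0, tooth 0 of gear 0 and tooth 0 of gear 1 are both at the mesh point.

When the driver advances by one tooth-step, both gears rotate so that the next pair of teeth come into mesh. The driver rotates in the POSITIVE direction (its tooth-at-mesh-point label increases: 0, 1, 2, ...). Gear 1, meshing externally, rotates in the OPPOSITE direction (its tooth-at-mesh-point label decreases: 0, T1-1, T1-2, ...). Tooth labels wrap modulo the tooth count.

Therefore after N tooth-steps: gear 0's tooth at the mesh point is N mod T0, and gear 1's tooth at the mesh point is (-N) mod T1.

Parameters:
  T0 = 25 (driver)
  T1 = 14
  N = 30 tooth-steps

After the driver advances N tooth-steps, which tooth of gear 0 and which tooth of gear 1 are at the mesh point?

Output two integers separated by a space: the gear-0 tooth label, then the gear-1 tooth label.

Gear 0 (driver, T0=25): tooth at mesh = N mod T0
  30 = 1 * 25 + 5, so 30 mod 25 = 5
  gear 0 tooth = 5
Gear 1 (driven, T1=14): tooth at mesh = (-N) mod T1
  30 = 2 * 14 + 2, so 30 mod 14 = 2
  (-30) mod 14 = (-2) mod 14 = 14 - 2 = 12
Mesh after 30 steps: gear-0 tooth 5 meets gear-1 tooth 12

Answer: 5 12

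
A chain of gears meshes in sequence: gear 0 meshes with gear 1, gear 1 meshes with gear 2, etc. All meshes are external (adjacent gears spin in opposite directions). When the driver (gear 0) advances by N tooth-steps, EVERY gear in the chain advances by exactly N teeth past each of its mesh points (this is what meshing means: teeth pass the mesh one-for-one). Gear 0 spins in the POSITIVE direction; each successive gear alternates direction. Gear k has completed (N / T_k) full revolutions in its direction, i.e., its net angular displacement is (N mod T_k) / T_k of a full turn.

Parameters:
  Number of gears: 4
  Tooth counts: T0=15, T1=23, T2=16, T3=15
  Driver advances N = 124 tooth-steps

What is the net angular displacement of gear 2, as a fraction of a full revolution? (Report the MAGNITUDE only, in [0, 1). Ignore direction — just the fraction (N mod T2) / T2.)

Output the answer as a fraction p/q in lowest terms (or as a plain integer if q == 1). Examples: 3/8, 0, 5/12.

Chain of 4 gears, tooth counts: [15, 23, 16, 15]
  gear 0: T0=15, direction=positive, advance = 124 mod 15 = 4 teeth = 4/15 turn
  gear 1: T1=23, direction=negative, advance = 124 mod 23 = 9 teeth = 9/23 turn
  gear 2: T2=16, direction=positive, advance = 124 mod 16 = 12 teeth = 12/16 turn
  gear 3: T3=15, direction=negative, advance = 124 mod 15 = 4 teeth = 4/15 turn
Gear 2: 124 mod 16 = 12
Fraction = 12 / 16 = 3/4 (gcd(12,16)=4) = 3/4

Answer: 3/4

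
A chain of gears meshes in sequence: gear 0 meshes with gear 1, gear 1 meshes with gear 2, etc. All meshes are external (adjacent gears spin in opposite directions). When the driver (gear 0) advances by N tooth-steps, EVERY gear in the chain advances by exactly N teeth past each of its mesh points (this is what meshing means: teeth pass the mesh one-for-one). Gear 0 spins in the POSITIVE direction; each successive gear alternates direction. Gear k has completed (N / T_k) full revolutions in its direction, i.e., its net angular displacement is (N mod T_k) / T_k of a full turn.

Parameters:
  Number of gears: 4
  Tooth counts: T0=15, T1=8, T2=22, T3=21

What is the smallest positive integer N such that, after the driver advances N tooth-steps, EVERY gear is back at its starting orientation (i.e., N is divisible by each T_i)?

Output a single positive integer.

Gear k returns to start when N is a multiple of T_k.
All gears at start simultaneously when N is a common multiple of [15, 8, 22, 21]; the smallest such N is lcm(15, 8, 22, 21).
Start: lcm = T0 = 15
Fold in T1=8: gcd(15, 8) = 1; lcm(15, 8) = 15 * 8 / 1 = 120 / 1 = 120
Fold in T2=22: gcd(120, 22) = 2; lcm(120, 22) = 120 * 22 / 2 = 2640 / 2 = 1320
Fold in T3=21: gcd(1320, 21) = 3; lcm(1320, 21) = 1320 * 21 / 3 = 27720 / 3 = 9240
Full cycle length = 9240

Answer: 9240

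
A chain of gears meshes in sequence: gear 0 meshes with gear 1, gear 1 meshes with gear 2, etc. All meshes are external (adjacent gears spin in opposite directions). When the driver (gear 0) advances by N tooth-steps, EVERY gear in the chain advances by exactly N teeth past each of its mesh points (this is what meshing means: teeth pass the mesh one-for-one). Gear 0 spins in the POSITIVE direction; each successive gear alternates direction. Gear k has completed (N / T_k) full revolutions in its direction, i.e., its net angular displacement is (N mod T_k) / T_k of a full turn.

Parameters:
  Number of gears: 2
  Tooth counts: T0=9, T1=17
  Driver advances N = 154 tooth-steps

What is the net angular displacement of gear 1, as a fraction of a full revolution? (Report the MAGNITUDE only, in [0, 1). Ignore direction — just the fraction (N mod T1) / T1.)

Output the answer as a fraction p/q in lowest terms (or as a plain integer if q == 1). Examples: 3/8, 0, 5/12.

Chain of 2 gears, tooth counts: [9, 17]
  gear 0: T0=9, direction=positive, advance = 154 mod 9 = 1 teeth = 1/9 turn
  gear 1: T1=17, direction=negative, advance = 154 mod 17 = 1 teeth = 1/17 turn
Gear 1: 154 mod 17 = 1
Fraction = 1 / 17 = 1/17 (gcd(1,17)=1) = 1/17

Answer: 1/17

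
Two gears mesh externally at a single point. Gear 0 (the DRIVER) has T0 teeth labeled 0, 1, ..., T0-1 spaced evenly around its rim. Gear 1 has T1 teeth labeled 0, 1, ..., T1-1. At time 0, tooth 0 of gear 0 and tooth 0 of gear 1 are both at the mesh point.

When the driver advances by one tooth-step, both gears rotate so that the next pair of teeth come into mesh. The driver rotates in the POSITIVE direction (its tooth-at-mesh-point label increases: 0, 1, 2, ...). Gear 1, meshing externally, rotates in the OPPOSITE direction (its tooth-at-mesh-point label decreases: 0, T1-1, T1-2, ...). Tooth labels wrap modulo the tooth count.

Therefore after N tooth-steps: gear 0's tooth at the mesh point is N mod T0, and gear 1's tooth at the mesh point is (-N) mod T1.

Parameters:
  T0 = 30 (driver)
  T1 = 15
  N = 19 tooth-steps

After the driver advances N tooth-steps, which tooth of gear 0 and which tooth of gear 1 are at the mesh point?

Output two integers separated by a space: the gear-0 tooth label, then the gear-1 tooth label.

Answer: 19 11

Derivation:
Gear 0 (driver, T0=30): tooth at mesh = N mod T0
  19 = 0 * 30 + 19, so 19 mod 30 = 19
  gear 0 tooth = 19
Gear 1 (driven, T1=15): tooth at mesh = (-N) mod T1
  19 = 1 * 15 + 4, so 19 mod 15 = 4
  (-19) mod 15 = (-4) mod 15 = 15 - 4 = 11
Mesh after 19 steps: gear-0 tooth 19 meets gear-1 tooth 11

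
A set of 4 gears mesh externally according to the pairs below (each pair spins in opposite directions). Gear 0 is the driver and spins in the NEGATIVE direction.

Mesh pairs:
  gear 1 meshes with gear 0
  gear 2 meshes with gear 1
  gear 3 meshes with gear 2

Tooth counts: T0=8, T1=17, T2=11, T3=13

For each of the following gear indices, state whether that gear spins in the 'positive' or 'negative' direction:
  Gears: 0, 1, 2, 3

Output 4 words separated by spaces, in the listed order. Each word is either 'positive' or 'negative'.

Answer: negative positive negative positive

Derivation:
Gear 0 (driver): negative (depth 0)
  gear 1: meshes with gear 0 -> depth 1 -> positive (opposite of gear 0)
  gear 2: meshes with gear 1 -> depth 2 -> negative (opposite of gear 1)
  gear 3: meshes with gear 2 -> depth 3 -> positive (opposite of gear 2)
Queried indices 0, 1, 2, 3 -> negative, positive, negative, positive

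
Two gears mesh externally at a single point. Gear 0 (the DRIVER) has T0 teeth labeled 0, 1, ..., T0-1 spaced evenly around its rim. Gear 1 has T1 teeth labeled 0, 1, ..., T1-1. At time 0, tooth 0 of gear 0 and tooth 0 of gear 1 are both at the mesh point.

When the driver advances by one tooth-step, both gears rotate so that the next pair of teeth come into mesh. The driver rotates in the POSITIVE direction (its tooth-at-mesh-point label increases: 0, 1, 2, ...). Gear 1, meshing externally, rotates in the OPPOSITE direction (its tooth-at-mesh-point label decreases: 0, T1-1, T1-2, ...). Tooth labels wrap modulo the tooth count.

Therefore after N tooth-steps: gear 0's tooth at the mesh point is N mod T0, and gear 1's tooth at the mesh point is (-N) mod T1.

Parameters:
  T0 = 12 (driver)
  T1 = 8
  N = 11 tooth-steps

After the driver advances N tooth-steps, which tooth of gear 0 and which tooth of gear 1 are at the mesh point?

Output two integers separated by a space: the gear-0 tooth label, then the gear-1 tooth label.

Answer: 11 5

Derivation:
Gear 0 (driver, T0=12): tooth at mesh = N mod T0
  11 = 0 * 12 + 11, so 11 mod 12 = 11
  gear 0 tooth = 11
Gear 1 (driven, T1=8): tooth at mesh = (-N) mod T1
  11 = 1 * 8 + 3, so 11 mod 8 = 3
  (-11) mod 8 = (-3) mod 8 = 8 - 3 = 5
Mesh after 11 steps: gear-0 tooth 11 meets gear-1 tooth 5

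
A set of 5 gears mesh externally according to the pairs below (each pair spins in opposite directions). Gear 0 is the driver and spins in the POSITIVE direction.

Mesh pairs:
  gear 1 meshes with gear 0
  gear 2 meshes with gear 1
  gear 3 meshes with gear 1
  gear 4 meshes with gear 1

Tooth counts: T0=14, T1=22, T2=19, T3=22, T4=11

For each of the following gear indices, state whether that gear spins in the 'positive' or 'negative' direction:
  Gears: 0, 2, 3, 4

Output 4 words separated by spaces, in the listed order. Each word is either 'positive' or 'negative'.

Gear 0 (driver): positive (depth 0)
  gear 1: meshes with gear 0 -> depth 1 -> negative (opposite of gear 0)
  gear 2: meshes with gear 1 -> depth 2 -> positive (opposite of gear 1)
  gear 3: meshes with gear 1 -> depth 2 -> positive (opposite of gear 1)
  gear 4: meshes with gear 1 -> depth 2 -> positive (opposite of gear 1)
Queried indices 0, 2, 3, 4 -> positive, positive, positive, positive

Answer: positive positive positive positive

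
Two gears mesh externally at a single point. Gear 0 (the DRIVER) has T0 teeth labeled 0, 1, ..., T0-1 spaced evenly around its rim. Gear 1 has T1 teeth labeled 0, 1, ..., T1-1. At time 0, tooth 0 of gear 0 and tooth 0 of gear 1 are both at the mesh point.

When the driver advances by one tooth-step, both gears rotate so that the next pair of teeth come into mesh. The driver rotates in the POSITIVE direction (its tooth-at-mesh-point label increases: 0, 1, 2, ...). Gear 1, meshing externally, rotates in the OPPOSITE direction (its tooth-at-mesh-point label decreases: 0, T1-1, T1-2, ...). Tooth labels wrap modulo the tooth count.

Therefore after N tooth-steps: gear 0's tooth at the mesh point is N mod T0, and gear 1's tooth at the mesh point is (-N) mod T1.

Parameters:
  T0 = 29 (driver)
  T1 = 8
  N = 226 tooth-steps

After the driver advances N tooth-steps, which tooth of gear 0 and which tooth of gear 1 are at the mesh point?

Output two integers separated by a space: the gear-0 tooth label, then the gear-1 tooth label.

Gear 0 (driver, T0=29): tooth at mesh = N mod T0
  226 = 7 * 29 + 23, so 226 mod 29 = 23
  gear 0 tooth = 23
Gear 1 (driven, T1=8): tooth at mesh = (-N) mod T1
  226 = 28 * 8 + 2, so 226 mod 8 = 2
  (-226) mod 8 = (-2) mod 8 = 8 - 2 = 6
Mesh after 226 steps: gear-0 tooth 23 meets gear-1 tooth 6

Answer: 23 6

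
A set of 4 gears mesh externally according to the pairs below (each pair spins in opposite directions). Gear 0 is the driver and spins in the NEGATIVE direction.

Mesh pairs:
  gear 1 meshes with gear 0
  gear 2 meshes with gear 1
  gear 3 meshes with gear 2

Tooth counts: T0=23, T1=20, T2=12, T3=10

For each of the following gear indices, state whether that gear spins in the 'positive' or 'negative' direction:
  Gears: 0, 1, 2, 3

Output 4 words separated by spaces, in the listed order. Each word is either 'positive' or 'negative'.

Answer: negative positive negative positive

Derivation:
Gear 0 (driver): negative (depth 0)
  gear 1: meshes with gear 0 -> depth 1 -> positive (opposite of gear 0)
  gear 2: meshes with gear 1 -> depth 2 -> negative (opposite of gear 1)
  gear 3: meshes with gear 2 -> depth 3 -> positive (opposite of gear 2)
Queried indices 0, 1, 2, 3 -> negative, positive, negative, positive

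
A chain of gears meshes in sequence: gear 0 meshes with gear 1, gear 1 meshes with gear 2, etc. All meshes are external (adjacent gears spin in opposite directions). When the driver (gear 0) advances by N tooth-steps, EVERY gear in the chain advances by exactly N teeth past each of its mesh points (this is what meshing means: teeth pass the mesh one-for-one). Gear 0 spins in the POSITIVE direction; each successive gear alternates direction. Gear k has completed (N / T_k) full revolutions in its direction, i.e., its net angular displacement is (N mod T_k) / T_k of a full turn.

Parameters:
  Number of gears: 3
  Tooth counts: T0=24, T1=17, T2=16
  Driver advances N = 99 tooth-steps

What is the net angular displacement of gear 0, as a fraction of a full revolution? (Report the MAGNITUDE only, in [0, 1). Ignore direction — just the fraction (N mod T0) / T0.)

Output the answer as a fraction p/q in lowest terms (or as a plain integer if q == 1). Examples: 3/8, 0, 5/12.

Answer: 1/8

Derivation:
Chain of 3 gears, tooth counts: [24, 17, 16]
  gear 0: T0=24, direction=positive, advance = 99 mod 24 = 3 teeth = 3/24 turn
  gear 1: T1=17, direction=negative, advance = 99 mod 17 = 14 teeth = 14/17 turn
  gear 2: T2=16, direction=positive, advance = 99 mod 16 = 3 teeth = 3/16 turn
Gear 0: 99 mod 24 = 3
Fraction = 3 / 24 = 1/8 (gcd(3,24)=3) = 1/8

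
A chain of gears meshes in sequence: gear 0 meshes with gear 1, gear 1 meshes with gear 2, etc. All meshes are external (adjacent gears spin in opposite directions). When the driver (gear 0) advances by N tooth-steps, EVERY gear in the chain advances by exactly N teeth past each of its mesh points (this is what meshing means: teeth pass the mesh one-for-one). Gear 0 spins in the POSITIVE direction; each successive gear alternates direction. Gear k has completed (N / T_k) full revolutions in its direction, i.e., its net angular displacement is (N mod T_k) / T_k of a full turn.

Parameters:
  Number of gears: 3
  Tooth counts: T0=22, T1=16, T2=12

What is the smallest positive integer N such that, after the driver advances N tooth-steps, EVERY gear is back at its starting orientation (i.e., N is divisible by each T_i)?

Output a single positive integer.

Gear k returns to start when N is a multiple of T_k.
All gears at start simultaneously when N is a common multiple of [22, 16, 12]; the smallest such N is lcm(22, 16, 12).
Start: lcm = T0 = 22
Fold in T1=16: gcd(22, 16) = 2; lcm(22, 16) = 22 * 16 / 2 = 352 / 2 = 176
Fold in T2=12: gcd(176, 12) = 4; lcm(176, 12) = 176 * 12 / 4 = 2112 / 4 = 528
Full cycle length = 528

Answer: 528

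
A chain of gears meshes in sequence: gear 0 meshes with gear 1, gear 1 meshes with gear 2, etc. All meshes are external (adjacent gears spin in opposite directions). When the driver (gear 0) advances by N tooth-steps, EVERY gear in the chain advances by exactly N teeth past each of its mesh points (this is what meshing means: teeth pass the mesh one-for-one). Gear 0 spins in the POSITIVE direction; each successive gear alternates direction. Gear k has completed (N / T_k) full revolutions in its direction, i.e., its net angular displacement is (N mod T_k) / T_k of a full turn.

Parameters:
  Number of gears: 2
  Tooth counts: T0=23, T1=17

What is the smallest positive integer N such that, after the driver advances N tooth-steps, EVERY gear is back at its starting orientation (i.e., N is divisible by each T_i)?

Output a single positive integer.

Gear k returns to start when N is a multiple of T_k.
All gears at start simultaneously when N is a common multiple of [23, 17]; the smallest such N is lcm(23, 17).
Start: lcm = T0 = 23
Fold in T1=17: gcd(23, 17) = 1; lcm(23, 17) = 23 * 17 / 1 = 391 / 1 = 391
Full cycle length = 391

Answer: 391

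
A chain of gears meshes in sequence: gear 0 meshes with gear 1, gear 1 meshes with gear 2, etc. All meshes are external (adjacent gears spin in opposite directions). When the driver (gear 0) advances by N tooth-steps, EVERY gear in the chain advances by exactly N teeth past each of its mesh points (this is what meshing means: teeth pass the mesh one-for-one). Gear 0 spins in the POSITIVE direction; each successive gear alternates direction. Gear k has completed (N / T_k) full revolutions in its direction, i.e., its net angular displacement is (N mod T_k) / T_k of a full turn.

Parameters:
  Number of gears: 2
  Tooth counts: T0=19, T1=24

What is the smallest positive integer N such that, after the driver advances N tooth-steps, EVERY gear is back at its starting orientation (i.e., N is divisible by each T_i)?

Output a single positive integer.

Gear k returns to start when N is a multiple of T_k.
All gears at start simultaneously when N is a common multiple of [19, 24]; the smallest such N is lcm(19, 24).
Start: lcm = T0 = 19
Fold in T1=24: gcd(19, 24) = 1; lcm(19, 24) = 19 * 24 / 1 = 456 / 1 = 456
Full cycle length = 456

Answer: 456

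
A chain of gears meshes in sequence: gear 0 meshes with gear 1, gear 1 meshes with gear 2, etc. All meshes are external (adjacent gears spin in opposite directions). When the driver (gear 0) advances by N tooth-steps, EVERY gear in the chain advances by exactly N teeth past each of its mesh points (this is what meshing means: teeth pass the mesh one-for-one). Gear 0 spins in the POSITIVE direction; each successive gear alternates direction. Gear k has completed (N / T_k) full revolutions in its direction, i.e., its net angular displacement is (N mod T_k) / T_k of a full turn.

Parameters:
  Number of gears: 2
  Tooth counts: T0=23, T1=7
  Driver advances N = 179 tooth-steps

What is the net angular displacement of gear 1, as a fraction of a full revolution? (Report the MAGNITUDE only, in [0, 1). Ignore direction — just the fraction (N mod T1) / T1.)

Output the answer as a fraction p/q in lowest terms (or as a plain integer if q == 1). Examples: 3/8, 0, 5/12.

Answer: 4/7

Derivation:
Chain of 2 gears, tooth counts: [23, 7]
  gear 0: T0=23, direction=positive, advance = 179 mod 23 = 18 teeth = 18/23 turn
  gear 1: T1=7, direction=negative, advance = 179 mod 7 = 4 teeth = 4/7 turn
Gear 1: 179 mod 7 = 4
Fraction = 4 / 7 = 4/7 (gcd(4,7)=1) = 4/7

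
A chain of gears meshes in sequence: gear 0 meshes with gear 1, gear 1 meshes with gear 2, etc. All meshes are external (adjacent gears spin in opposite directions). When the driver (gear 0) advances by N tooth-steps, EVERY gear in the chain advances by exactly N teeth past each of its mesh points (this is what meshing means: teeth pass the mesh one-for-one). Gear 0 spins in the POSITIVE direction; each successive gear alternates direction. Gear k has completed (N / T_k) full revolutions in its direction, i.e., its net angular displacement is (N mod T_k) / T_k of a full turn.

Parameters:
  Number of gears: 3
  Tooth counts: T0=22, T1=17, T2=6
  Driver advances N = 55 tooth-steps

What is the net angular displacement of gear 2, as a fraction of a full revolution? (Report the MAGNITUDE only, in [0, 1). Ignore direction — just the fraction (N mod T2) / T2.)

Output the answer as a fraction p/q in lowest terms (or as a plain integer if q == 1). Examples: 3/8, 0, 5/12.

Answer: 1/6

Derivation:
Chain of 3 gears, tooth counts: [22, 17, 6]
  gear 0: T0=22, direction=positive, advance = 55 mod 22 = 11 teeth = 11/22 turn
  gear 1: T1=17, direction=negative, advance = 55 mod 17 = 4 teeth = 4/17 turn
  gear 2: T2=6, direction=positive, advance = 55 mod 6 = 1 teeth = 1/6 turn
Gear 2: 55 mod 6 = 1
Fraction = 1 / 6 = 1/6 (gcd(1,6)=1) = 1/6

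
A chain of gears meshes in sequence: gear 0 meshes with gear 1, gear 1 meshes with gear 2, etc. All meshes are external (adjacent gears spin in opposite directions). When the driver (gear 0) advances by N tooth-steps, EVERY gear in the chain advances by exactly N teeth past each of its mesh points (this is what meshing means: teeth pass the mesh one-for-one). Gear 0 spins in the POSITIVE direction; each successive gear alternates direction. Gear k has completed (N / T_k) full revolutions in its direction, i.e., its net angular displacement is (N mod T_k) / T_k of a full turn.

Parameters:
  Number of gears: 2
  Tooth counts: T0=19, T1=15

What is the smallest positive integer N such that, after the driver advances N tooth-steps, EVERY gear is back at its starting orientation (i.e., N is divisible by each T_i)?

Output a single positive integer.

Answer: 285

Derivation:
Gear k returns to start when N is a multiple of T_k.
All gears at start simultaneously when N is a common multiple of [19, 15]; the smallest such N is lcm(19, 15).
Start: lcm = T0 = 19
Fold in T1=15: gcd(19, 15) = 1; lcm(19, 15) = 19 * 15 / 1 = 285 / 1 = 285
Full cycle length = 285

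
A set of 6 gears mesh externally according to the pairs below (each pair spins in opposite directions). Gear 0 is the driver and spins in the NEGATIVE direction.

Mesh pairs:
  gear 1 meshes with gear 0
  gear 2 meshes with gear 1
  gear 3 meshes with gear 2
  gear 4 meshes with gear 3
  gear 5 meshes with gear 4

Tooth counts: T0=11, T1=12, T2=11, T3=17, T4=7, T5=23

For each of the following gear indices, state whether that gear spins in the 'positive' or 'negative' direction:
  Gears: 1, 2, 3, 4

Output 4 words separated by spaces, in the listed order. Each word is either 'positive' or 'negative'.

Answer: positive negative positive negative

Derivation:
Gear 0 (driver): negative (depth 0)
  gear 1: meshes with gear 0 -> depth 1 -> positive (opposite of gear 0)
  gear 2: meshes with gear 1 -> depth 2 -> negative (opposite of gear 1)
  gear 3: meshes with gear 2 -> depth 3 -> positive (opposite of gear 2)
  gear 4: meshes with gear 3 -> depth 4 -> negative (opposite of gear 3)
  gear 5: meshes with gear 4 -> depth 5 -> positive (opposite of gear 4)
Queried indices 1, 2, 3, 4 -> positive, negative, positive, negative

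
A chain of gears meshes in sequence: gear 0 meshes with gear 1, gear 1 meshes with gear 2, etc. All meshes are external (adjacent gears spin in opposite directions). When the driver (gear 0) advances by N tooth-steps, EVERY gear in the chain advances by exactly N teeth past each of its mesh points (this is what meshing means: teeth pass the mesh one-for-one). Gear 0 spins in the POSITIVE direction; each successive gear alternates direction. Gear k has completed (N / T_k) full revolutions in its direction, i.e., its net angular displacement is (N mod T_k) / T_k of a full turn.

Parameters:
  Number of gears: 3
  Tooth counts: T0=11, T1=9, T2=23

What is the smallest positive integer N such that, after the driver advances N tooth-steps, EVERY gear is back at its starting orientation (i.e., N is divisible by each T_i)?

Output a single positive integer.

Answer: 2277

Derivation:
Gear k returns to start when N is a multiple of T_k.
All gears at start simultaneously when N is a common multiple of [11, 9, 23]; the smallest such N is lcm(11, 9, 23).
Start: lcm = T0 = 11
Fold in T1=9: gcd(11, 9) = 1; lcm(11, 9) = 11 * 9 / 1 = 99 / 1 = 99
Fold in T2=23: gcd(99, 23) = 1; lcm(99, 23) = 99 * 23 / 1 = 2277 / 1 = 2277
Full cycle length = 2277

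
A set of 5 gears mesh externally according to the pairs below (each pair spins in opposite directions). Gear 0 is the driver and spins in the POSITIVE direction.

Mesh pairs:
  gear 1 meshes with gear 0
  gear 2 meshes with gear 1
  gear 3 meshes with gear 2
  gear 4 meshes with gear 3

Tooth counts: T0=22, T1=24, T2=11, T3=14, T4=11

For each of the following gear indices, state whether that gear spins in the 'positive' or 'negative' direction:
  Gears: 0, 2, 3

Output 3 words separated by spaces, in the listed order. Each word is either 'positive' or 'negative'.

Gear 0 (driver): positive (depth 0)
  gear 1: meshes with gear 0 -> depth 1 -> negative (opposite of gear 0)
  gear 2: meshes with gear 1 -> depth 2 -> positive (opposite of gear 1)
  gear 3: meshes with gear 2 -> depth 3 -> negative (opposite of gear 2)
  gear 4: meshes with gear 3 -> depth 4 -> positive (opposite of gear 3)
Queried indices 0, 2, 3 -> positive, positive, negative

Answer: positive positive negative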